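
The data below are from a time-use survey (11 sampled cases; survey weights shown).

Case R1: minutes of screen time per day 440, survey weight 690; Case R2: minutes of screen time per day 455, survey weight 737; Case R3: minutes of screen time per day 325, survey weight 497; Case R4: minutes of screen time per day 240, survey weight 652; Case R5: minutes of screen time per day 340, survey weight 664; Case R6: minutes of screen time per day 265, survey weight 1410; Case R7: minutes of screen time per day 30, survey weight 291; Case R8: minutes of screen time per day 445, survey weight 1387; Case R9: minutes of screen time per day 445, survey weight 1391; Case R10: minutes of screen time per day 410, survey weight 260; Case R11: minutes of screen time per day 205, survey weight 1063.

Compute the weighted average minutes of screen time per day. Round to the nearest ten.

350

Weighted sum = 440×690 + 455×737 + 325×497 + 240×652 + 340×664 + 265×1410 + 30×291 + 445×1387 + 445×1391 + 410×260 + 205×1063
  = 3125805
Sum of weights = 690 + 737 + 497 + 652 + 664 + 1410 + 291 + 1387 + 1391 + 260 + 1063 = 9042
Weighted mean = 3125805 / 9042 = 345.69841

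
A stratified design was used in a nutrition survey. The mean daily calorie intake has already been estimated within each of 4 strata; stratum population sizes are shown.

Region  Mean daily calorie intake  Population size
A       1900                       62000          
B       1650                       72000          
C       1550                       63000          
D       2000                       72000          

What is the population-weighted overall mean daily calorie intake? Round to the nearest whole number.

Σ Nₕ·x̄ₕ = 478250000
Σ Nₕ = 62000 + 72000 + 63000 + 72000 = 269000
Overall mean = 478250000 / 269000 = 1777.881

1778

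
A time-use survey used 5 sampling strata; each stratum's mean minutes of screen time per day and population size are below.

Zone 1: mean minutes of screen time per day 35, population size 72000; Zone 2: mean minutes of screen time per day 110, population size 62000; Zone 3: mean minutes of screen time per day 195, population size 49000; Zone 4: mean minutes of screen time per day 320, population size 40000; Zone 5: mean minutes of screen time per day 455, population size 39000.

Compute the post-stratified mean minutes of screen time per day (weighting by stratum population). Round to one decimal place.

Σ Nₕ·x̄ₕ = 49440000
Σ Nₕ = 262000
Overall mean = 49440000 / 262000 = 188.70229

188.7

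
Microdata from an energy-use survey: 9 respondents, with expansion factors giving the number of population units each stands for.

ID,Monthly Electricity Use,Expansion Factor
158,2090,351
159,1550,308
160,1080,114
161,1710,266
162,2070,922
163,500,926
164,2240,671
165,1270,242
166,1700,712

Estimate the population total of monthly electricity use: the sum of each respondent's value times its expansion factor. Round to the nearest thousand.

7181000

Weighted total = 2090×351 + 1550×308 + 1080×114 + 1710×266 + 2070×922 + 500×926 + 2240×671 + 1270×242 + 1700×712
  = 733590 + 477400 + 123120 + 454860 + 1908540 + 463000 + 1503040 + 307340 + 1210400 = 7181290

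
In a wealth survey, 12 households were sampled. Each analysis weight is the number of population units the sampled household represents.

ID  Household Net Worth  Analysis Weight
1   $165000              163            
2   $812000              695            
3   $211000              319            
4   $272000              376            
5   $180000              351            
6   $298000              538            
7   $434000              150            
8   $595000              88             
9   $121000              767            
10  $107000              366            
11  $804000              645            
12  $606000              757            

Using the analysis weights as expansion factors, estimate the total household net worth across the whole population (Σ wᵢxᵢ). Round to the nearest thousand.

2211071000

Weighted total = 2211071000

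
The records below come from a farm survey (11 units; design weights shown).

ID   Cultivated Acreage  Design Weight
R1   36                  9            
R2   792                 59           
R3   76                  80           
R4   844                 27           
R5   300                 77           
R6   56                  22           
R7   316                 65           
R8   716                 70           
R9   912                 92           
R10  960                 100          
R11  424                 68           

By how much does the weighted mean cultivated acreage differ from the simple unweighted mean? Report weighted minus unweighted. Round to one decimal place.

Unweighted sum = 36 + 792 + 76 + 844 + 300 + 56 + 316 + 716 + 912 + 960 + 424 = 5432
Unweighted mean = 5432 / 11 = 493.81818
Weighted sum = 36×9 + 792×59 + 76×80 + 844×27 + 300×77 + 56×22 + 316×65 + 716×70 + 912×92 + 960×100 + 424×68
  = 324 + 46728 + 6080 + 22788 + 23100 + 1232 + 20540 + 50120 + 83904 + 96000 + 28832 = 379648
Sum of weights = 669
Weighted mean = 379648 / 669 = 567.4858
Difference (weighted minus unweighted) = 73.667618

73.7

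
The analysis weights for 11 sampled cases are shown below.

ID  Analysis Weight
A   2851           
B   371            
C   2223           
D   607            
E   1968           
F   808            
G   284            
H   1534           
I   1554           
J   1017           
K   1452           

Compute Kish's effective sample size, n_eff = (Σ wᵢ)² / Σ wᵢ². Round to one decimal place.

8.2

Σ wᵢ = 2851 + 371 + 2223 + 607 + 1968 + 808 + 284 + 1534 + 1554 + 1017 + 1452 = 14669
Σ wᵢ² = 26093229
n_eff = 14669² / 26093229 = 215179561 / 26093229 = 8.246567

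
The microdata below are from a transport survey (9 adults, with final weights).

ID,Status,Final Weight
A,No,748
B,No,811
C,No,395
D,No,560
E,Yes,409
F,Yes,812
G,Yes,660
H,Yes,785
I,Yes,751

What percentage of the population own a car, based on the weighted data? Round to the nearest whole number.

Sum of weights for 'Yes' = 409 + 812 + 660 + 785 + 751 = 3417
Total weight = 748 + 811 + 395 + 560 + 409 + 812 + 660 + 785 + 751 = 5931
Weighted proportion = 3417 / 5931 = 0.57612544 → 57.612544%

58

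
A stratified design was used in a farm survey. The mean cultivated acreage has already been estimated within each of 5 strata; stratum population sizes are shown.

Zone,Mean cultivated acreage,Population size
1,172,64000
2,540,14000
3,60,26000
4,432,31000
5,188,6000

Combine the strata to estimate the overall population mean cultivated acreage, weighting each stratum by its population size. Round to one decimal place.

Σ Nₕ·x̄ₕ = 34648000
Σ Nₕ = 64000 + 14000 + 26000 + 31000 + 6000 = 141000
Overall mean = 34648000 / 141000 = 245.7305

245.7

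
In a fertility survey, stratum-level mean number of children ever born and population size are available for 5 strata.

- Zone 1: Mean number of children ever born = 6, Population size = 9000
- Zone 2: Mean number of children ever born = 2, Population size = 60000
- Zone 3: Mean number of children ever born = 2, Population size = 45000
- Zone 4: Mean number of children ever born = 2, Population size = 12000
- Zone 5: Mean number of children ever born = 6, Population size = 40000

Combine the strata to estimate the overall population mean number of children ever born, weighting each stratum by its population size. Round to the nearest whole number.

3

Σ Nₕ·x̄ₕ = 6×9000 + 2×60000 + 2×45000 + 2×12000 + 6×40000
  = 54000 + 120000 + 90000 + 24000 + 240000 = 528000
Σ Nₕ = 9000 + 60000 + 45000 + 12000 + 40000 = 166000
Overall mean = 528000 / 166000 = 3.1807229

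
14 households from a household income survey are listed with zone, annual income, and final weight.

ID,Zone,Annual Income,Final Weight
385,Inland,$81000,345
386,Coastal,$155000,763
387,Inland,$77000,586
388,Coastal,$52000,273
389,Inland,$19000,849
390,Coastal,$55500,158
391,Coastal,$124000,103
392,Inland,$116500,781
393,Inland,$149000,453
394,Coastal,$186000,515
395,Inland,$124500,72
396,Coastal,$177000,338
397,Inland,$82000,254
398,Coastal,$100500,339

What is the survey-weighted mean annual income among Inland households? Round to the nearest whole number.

83076

Inland rows: 385, 387, 389, 392, 393, 395, 397
Weighted sum = 81000×345 + 77000×586 + 19000×849 + 116500×781 + 149000×453 + 124500×72 + 82000×254
  = 277473500
Sum of weights = 345 + 586 + 849 + 781 + 453 + 72 + 254 = 3340
Weighted mean = 277473500 / 3340 = 83075.898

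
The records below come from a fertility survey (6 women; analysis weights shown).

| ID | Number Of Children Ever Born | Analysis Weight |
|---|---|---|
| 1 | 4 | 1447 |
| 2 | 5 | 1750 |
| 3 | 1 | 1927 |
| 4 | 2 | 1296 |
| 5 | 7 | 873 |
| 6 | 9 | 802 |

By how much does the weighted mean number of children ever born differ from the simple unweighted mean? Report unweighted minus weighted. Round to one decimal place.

0.7

Unweighted sum = 4 + 5 + 1 + 2 + 7 + 9 = 28
Unweighted mean = 28 / 6 = 4.6666667
Weighted sum = 4×1447 + 5×1750 + 1×1927 + 2×1296 + 7×873 + 9×802
  = 5788 + 8750 + 1927 + 2592 + 6111 + 7218 = 32386
Sum of weights = 1447 + 1750 + 1927 + 1296 + 873 + 802 = 8095
Weighted mean = 32386 / 8095 = 4.0007412
Difference (unweighted minus weighted) = 0.66592547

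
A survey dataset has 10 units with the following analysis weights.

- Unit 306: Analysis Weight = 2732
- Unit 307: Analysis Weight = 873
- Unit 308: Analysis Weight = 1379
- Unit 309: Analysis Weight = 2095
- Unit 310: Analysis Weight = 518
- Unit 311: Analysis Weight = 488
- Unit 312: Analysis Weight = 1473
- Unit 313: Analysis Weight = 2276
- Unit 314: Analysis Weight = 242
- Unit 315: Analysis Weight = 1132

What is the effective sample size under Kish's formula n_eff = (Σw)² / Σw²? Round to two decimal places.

7.36

Σ wᵢ = 2732 + 873 + 1379 + 2095 + 518 + 488 + 1473 + 2276 + 242 + 1132 = 13208
Σ wᵢ² = 7463824 + 762129 + 1901641 + 4389025 + 268324 + 238144 + 2169729 + 5180176 + 58564 + 1281424 = 23712980
n_eff = 13208² / 23712980 = 174451264 / 23712980 = 7.3567837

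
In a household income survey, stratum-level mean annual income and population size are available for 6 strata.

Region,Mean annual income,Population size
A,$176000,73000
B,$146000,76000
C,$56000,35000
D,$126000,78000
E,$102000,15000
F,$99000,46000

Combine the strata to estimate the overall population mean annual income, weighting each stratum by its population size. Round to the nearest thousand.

Σ Nₕ·x̄ₕ = 41816000000
Σ Nₕ = 73000 + 76000 + 35000 + 78000 + 15000 + 46000 = 323000
Overall mean = 41816000000 / 323000 = 129461.3

129000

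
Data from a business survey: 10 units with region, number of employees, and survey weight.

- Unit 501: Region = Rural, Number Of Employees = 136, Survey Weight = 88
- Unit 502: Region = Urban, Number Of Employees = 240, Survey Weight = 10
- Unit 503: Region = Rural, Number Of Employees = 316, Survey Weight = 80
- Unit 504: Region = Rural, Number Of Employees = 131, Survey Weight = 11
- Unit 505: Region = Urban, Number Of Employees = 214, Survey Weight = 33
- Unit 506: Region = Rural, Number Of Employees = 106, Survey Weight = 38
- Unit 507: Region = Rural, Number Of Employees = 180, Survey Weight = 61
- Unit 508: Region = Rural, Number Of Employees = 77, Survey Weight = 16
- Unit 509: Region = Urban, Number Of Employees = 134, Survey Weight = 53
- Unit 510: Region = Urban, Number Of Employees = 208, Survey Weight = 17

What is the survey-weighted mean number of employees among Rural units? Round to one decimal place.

Rural rows: 501, 503, 504, 506, 507, 508
Weighted sum = 136×88 + 316×80 + 131×11 + 106×38 + 180×61 + 77×16
  = 11968 + 25280 + 1441 + 4028 + 10980 + 1232 = 54929
Sum of weights = 294
Weighted mean = 54929 / 294 = 186.83333

186.8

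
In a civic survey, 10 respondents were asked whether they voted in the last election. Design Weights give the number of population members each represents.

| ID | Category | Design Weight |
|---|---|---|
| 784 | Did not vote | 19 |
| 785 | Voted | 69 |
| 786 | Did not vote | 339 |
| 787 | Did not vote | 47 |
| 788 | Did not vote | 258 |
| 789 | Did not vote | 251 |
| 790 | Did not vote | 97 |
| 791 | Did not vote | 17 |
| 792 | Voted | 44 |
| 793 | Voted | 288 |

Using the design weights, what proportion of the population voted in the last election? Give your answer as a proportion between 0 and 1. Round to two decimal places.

Sum of weights for 'Voted' = 69 + 44 + 288 = 401
Total weight = 19 + 69 + 339 + 47 + 258 + 251 + 97 + 17 + 44 + 288 = 1429
Weighted proportion = 401 / 1429 = 0.28061582

0.28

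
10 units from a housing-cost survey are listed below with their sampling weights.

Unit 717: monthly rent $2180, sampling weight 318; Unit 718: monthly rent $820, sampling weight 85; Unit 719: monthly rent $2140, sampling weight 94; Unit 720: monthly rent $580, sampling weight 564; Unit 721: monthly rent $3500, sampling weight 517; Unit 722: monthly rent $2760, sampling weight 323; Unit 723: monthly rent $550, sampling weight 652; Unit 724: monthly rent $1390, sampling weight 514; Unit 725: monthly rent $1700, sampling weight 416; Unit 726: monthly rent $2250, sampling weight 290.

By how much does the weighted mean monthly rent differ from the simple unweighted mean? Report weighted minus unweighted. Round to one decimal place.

-84.1

Unweighted sum = 17870
Unweighted mean = 17870 / 10 = 1787
Weighted sum = 2180×318 + 820×85 + 2140×94 + 580×564 + 3500×517 + 2760×323 + 550×652 + 1390×514 + 1700×416 + 2250×290
  = 693240 + 69700 + 201160 + 327120 + 1809500 + 891480 + 358600 + 714460 + 707200 + 652500 = 6424960
Sum of weights = 318 + 85 + 94 + 564 + 517 + 323 + 652 + 514 + 416 + 290 = 3773
Weighted mean = 6424960 / 3773 = 1702.8783
Difference (weighted minus unweighted) = -84.121654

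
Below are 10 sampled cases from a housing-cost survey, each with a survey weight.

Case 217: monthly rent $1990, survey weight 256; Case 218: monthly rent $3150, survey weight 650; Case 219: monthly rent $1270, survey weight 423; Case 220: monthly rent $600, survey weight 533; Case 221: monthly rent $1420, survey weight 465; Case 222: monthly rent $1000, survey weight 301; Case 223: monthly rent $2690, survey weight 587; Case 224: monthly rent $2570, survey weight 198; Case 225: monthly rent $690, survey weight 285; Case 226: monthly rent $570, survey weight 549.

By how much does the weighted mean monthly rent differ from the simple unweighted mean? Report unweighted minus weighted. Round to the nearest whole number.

-47

Unweighted sum = 1990 + 3150 + 1270 + 600 + 1420 + 1000 + 2690 + 2570 + 690 + 570 = 15950
Unweighted mean = 15950 / 10 = 1595
Weighted sum = 1990×256 + 3150×650 + 1270×423 + 600×533 + 1420×465 + 1000×301 + 2690×587 + 2570×198 + 690×285 + 570×549
  = 509440 + 2047500 + 537210 + 319800 + 660300 + 301000 + 1579030 + 508860 + 196650 + 312930 = 6972720
Sum of weights = 256 + 650 + 423 + 533 + 465 + 301 + 587 + 198 + 285 + 549 = 4247
Weighted mean = 6972720 / 4247 = 1641.7989
Difference (unweighted minus weighted) = -46.798917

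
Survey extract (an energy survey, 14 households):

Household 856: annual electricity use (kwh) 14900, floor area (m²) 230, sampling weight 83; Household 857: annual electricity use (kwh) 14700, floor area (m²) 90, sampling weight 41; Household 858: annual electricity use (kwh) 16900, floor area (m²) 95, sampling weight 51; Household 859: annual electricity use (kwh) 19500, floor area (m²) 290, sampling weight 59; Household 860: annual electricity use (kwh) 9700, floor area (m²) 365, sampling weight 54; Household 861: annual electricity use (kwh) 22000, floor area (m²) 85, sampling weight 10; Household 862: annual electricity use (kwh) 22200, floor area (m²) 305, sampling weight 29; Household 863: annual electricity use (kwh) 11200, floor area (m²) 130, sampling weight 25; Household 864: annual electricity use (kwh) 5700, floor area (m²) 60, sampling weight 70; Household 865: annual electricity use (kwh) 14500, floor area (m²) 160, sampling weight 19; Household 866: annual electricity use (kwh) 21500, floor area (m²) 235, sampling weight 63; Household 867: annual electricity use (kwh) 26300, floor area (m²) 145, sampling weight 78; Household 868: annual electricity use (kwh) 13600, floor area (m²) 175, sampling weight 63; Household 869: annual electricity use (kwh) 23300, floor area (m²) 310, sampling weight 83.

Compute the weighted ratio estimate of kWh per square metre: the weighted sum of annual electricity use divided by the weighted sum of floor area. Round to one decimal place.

Σ wᵢ·y = 12390500
Σ wᵢ·x = 147500
Ratio = 12390500 / 147500 = 84.00339

84.0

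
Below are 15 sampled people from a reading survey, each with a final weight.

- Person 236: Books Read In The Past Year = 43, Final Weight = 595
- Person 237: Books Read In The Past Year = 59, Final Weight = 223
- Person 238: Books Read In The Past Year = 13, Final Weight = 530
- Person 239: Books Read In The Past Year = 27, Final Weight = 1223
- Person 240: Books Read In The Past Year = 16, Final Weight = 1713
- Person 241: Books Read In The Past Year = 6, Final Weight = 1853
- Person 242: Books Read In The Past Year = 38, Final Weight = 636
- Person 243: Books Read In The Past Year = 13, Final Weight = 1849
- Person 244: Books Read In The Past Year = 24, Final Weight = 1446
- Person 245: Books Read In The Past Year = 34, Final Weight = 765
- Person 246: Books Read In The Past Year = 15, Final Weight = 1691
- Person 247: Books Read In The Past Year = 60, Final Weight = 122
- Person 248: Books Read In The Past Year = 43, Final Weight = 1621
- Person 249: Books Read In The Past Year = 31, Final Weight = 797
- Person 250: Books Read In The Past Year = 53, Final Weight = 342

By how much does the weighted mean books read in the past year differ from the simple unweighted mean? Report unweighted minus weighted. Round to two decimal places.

Unweighted sum = 475
Unweighted mean = 475 / 15 = 31.666667
Weighted sum = 371319
Sum of weights = 15406
Weighted mean = 371319 / 15406 = 24.102233
Difference (unweighted minus weighted) = 7.5644338

7.56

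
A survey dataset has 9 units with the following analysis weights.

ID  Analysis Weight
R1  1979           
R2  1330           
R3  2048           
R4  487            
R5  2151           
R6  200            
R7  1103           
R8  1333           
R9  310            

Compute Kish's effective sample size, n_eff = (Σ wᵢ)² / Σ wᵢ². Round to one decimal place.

Σ wᵢ = 1979 + 1330 + 2048 + 487 + 2151 + 200 + 1103 + 1333 + 310 = 10941
Σ wᵢ² = 3916441 + 1768900 + 4194304 + 237169 + 4626801 + 40000 + 1216609 + 1776889 + 96100 = 17873213
n_eff = 10941² / 17873213 = 119705481 / 17873213 = 6.6974797

6.7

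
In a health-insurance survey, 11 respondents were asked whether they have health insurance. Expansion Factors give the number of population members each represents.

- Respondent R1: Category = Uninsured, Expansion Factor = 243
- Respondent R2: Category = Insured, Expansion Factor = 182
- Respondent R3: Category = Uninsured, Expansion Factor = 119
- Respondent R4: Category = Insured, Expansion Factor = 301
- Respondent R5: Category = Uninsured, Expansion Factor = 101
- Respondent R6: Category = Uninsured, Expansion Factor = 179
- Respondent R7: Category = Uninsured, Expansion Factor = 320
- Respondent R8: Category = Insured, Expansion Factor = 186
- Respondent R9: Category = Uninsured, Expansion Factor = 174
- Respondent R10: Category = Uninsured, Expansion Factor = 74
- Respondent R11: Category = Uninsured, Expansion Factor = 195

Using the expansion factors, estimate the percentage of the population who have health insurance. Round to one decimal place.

Sum of weights for 'Insured' = 182 + 301 + 186 = 669
Total weight = 243 + 182 + 119 + 301 + 101 + 179 + 320 + 186 + 174 + 74 + 195 = 2074
Weighted proportion = 669 / 2074 = 0.32256509 → 32.256509%

32.3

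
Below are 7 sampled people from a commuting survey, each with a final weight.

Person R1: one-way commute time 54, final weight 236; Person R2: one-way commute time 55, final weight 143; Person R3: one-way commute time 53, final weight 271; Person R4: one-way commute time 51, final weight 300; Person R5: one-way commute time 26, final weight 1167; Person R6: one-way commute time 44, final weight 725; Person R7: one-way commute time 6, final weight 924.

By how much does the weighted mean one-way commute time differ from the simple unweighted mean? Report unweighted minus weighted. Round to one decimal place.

Unweighted sum = 54 + 55 + 53 + 51 + 26 + 44 + 6 = 289
Unweighted mean = 289 / 7 = 41.285714
Weighted sum = 54×236 + 55×143 + 53×271 + 51×300 + 26×1167 + 44×725 + 6×924
  = 12744 + 7865 + 14363 + 15300 + 30342 + 31900 + 5544 = 118058
Sum of weights = 236 + 143 + 271 + 300 + 1167 + 725 + 924 = 3766
Weighted mean = 118058 / 3766 = 31.34838
Difference (unweighted minus weighted) = 9.937334

9.9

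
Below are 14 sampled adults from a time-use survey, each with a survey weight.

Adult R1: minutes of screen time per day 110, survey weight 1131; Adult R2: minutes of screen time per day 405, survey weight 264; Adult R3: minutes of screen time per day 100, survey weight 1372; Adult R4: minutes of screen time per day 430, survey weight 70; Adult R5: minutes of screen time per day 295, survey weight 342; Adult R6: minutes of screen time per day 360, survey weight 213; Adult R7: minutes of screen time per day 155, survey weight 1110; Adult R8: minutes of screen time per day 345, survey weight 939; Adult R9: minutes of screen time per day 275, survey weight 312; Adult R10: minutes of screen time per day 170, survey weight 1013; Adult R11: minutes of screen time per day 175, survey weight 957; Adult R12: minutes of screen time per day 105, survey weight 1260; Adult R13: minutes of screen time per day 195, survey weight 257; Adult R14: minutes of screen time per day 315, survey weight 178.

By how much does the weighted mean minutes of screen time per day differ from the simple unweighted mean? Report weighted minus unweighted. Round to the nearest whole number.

-61

Unweighted sum = 3435
Unweighted mean = 3435 / 14 = 245.35714
Weighted sum = 1736175
Sum of weights = 9418
Weighted mean = 1736175 / 9418 = 184.34646
Difference (weighted minus unweighted) = -61.010679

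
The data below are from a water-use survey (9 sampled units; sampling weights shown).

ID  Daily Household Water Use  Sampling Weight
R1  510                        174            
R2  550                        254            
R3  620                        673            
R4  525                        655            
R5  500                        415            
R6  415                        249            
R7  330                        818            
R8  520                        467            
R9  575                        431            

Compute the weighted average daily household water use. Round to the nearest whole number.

498

Weighted sum = 510×174 + 550×254 + 620×673 + 525×655 + 500×415 + 415×249 + 330×818 + 520×467 + 575×431
  = 2061015
Sum of weights = 174 + 254 + 673 + 655 + 415 + 249 + 818 + 467 + 431 = 4136
Weighted mean = 2061015 / 4136 = 498.31117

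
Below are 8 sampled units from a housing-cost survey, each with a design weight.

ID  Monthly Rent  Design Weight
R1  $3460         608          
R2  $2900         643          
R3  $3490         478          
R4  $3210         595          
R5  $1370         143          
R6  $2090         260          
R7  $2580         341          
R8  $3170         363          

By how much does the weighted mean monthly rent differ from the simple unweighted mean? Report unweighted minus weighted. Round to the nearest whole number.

Unweighted sum = 22270
Unweighted mean = 22270 / 8 = 2783.75
Weighted sum = 3460×608 + 2900×643 + 3490×478 + 3210×595 + 1370×143 + 2090×260 + 2580×341 + 3170×363
  = 2103680 + 1864700 + 1668220 + 1909950 + 195910 + 543400 + 879780 + 1150710 = 10316350
Sum of weights = 608 + 643 + 478 + 595 + 143 + 260 + 341 + 363 = 3431
Weighted mean = 10316350 / 3431 = 3006.8056
Difference (unweighted minus weighted) = -223.0556

-223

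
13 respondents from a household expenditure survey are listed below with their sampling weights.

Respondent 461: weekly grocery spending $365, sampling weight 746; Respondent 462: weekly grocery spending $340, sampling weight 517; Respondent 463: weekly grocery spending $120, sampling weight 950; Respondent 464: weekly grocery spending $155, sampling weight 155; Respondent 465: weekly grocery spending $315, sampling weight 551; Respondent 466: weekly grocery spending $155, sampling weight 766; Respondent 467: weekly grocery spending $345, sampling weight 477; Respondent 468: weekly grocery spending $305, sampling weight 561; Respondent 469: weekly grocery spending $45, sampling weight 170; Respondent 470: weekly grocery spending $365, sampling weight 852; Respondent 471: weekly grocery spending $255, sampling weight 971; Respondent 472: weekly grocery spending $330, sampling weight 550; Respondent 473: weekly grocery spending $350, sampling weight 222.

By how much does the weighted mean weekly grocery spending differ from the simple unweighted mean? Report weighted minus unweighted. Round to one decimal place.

7.4

Unweighted sum = 3445
Unweighted mean = 3445 / 13 = 265
Weighted sum = 2039495
Sum of weights = 7488
Weighted mean = 2039495 / 7488 = 272.36846
Difference (weighted minus unweighted) = 7.3684562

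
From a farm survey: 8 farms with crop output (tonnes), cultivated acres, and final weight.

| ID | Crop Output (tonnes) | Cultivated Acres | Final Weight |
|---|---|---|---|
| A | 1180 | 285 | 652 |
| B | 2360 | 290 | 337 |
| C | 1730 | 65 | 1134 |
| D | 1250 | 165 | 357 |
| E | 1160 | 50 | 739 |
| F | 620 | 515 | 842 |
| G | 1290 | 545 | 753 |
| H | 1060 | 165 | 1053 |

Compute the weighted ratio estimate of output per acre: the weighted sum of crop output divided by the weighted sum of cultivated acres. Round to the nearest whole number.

5

Σ wᵢ·y = 7439580
Σ wᵢ·x = 285×652 + 290×337 + 65×1134 + 165×357 + 50×739 + 515×842 + 545×753 + 165×1053
  = 185820 + 97730 + 73710 + 58905 + 36950 + 433630 + 410385 + 173745 = 1470875
Ratio = 7439580 / 1470875 = 5.0579281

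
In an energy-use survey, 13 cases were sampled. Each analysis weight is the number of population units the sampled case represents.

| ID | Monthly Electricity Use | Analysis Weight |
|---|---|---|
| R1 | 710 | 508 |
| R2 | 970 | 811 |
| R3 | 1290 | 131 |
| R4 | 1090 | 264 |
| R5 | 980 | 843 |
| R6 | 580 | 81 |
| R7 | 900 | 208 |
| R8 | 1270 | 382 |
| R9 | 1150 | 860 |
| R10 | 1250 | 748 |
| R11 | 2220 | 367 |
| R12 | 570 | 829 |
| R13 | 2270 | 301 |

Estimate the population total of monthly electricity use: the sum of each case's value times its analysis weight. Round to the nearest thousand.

Weighted total = 7044100

7044000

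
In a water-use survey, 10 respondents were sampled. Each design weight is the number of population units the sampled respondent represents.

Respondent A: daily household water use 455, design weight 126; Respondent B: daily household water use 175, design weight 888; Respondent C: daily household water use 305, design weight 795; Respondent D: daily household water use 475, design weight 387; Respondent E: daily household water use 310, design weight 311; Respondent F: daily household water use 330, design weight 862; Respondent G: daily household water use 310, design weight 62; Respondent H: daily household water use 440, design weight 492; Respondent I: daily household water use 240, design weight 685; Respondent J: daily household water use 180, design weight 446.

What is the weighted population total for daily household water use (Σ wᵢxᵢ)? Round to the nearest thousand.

1500000

Weighted total = 455×126 + 175×888 + 305×795 + 475×387 + 310×311 + 330×862 + 310×62 + 440×492 + 240×685 + 180×446
  = 57330 + 155400 + 242475 + 183825 + 96410 + 284460 + 19220 + 216480 + 164400 + 80280 = 1500280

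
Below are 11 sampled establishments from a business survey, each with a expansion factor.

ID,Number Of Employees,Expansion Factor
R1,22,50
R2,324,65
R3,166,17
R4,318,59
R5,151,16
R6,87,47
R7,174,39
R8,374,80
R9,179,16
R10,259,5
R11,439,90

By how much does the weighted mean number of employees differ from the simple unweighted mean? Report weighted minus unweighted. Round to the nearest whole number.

Unweighted sum = 22 + 324 + 166 + 318 + 151 + 87 + 174 + 374 + 179 + 259 + 439 = 2493
Unweighted mean = 2493 / 11 = 226.63636
Weighted sum = 22×50 + 324×65 + 166×17 + 318×59 + 151×16 + 87×47 + 174×39 + 374×80 + 179×16 + 259×5 + 439×90
  = 130624
Sum of weights = 484
Weighted mean = 130624 / 484 = 269.8843
Difference (weighted minus unweighted) = 43.247934

43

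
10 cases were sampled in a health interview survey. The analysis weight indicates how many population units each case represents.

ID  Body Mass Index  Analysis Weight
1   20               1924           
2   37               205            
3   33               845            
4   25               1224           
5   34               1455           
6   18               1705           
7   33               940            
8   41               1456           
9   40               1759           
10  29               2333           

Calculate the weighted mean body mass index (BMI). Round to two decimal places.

29.86

Weighted sum = 20×1924 + 37×205 + 33×845 + 25×1224 + 34×1455 + 18×1705 + 33×940 + 41×1456 + 40×1759 + 29×2333
  = 413443
Sum of weights = 13846
Weighted mean = 413443 / 13846 = 29.860104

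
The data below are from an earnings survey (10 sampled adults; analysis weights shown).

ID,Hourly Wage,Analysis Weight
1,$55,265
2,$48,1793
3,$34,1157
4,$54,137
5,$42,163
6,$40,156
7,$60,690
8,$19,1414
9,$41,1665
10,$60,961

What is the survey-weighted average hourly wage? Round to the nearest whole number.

Weighted sum = 55×265 + 48×1793 + 34×1157 + 54×137 + 42×163 + 40×156 + 60×690 + 19×1414 + 41×1665 + 60×961
  = 14575 + 86064 + 39338 + 7398 + 6846 + 6240 + 41400 + 26866 + 68265 + 57660 = 354652
Sum of weights = 265 + 1793 + 1157 + 137 + 163 + 156 + 690 + 1414 + 1665 + 961 = 8401
Weighted mean = 354652 / 8401 = 42.215451

42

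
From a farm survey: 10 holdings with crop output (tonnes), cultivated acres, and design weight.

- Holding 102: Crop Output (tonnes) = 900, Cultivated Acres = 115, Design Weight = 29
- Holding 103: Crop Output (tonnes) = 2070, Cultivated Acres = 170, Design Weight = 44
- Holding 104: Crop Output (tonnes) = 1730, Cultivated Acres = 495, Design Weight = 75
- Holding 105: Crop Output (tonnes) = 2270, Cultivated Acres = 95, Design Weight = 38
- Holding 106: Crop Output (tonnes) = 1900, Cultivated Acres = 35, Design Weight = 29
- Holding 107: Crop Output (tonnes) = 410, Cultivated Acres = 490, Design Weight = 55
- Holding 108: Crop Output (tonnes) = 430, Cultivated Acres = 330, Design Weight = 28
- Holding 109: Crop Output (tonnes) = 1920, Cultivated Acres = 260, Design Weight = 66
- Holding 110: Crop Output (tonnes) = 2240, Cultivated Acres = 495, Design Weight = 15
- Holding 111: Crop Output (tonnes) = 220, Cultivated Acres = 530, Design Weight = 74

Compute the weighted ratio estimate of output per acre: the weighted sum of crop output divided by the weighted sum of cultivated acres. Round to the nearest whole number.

4

Σ wᵢ·y = 900×29 + 2070×44 + 1730×75 + 2270×38 + 1900×29 + 410×55 + 430×28 + 1920×66 + 2240×15 + 220×74
  = 26100 + 91080 + 129750 + 86260 + 55100 + 22550 + 12040 + 126720 + 33600 + 16280 = 599480
Σ wᵢ·x = 115×29 + 170×44 + 495×75 + 95×38 + 35×29 + 490×55 + 330×28 + 260×66 + 495×15 + 530×74
  = 3335 + 7480 + 37125 + 3610 + 1015 + 26950 + 9240 + 17160 + 7425 + 39220 = 152560
Ratio = 599480 / 152560 = 3.9294704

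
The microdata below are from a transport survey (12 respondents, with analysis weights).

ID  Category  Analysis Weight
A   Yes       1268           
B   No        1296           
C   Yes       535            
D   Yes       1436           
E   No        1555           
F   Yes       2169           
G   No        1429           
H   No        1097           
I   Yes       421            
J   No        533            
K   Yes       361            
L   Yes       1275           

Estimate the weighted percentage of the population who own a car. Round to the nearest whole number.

56

Sum of weights for 'Yes' = 1268 + 535 + 1436 + 2169 + 421 + 361 + 1275 = 7465
Total weight = 1268 + 1296 + 535 + 1436 + 1555 + 2169 + 1429 + 1097 + 421 + 533 + 361 + 1275 = 13375
Weighted proportion = 7465 / 13375 = 0.55813084 → 55.813084%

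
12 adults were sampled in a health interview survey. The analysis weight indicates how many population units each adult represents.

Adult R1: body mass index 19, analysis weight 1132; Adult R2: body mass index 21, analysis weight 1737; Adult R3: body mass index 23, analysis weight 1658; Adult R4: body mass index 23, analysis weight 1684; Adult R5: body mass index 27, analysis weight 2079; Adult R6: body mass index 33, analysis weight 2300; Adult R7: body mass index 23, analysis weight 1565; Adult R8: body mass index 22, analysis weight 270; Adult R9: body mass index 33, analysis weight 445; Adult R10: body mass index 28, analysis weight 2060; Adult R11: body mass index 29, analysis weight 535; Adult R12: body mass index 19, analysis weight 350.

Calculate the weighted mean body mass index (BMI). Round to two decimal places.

Weighted sum = 19×1132 + 21×1737 + 23×1658 + 23×1684 + 27×2079 + 33×2300 + 23×1565 + 22×270 + 33×445 + 28×2060 + 29×535 + 19×350
  = 403349
Sum of weights = 1132 + 1737 + 1658 + 1684 + 2079 + 2300 + 1565 + 270 + 445 + 2060 + 535 + 350 = 15815
Weighted mean = 403349 / 15815 = 25.504205

25.50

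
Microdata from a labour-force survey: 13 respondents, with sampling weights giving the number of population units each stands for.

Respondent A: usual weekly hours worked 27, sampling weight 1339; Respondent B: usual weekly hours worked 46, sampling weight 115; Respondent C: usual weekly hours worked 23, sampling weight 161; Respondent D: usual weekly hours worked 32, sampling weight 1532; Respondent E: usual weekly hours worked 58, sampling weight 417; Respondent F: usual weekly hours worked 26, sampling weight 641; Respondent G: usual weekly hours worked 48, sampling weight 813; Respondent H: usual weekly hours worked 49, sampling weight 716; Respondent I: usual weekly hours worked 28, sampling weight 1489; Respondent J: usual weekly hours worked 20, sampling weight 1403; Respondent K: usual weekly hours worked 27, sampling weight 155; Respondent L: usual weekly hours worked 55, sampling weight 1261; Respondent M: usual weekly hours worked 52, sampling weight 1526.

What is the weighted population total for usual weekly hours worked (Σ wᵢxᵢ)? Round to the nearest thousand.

432000

Weighted total = 431774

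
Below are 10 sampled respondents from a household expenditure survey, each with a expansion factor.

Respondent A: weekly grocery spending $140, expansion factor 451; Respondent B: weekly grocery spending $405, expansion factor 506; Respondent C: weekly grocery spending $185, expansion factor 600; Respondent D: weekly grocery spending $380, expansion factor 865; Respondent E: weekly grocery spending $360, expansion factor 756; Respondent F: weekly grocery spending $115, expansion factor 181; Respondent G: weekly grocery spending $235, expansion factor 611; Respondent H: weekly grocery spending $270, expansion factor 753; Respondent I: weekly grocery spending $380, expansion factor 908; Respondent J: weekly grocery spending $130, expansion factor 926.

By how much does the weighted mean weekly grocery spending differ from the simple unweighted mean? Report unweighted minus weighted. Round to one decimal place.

Unweighted sum = 140 + 405 + 185 + 380 + 360 + 115 + 235 + 270 + 380 + 130 = 2600
Unweighted mean = 2600 / 10 = 260
Weighted sum = 140×451 + 405×506 + 185×600 + 380×865 + 360×756 + 115×181 + 235×611 + 270×753 + 380×908 + 130×926
  = 63140 + 204930 + 111000 + 328700 + 272160 + 20815 + 143585 + 203310 + 345040 + 120380 = 1813060
Sum of weights = 6557
Weighted mean = 1813060 / 6557 = 276.50755
Difference (unweighted minus weighted) = -16.507549

-16.5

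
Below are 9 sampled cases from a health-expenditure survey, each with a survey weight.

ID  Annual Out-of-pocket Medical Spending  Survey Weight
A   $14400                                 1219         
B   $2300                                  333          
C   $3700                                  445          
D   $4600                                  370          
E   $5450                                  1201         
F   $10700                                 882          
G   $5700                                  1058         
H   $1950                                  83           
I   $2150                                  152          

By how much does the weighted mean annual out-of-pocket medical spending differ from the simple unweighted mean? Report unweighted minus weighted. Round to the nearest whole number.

Unweighted sum = 14400 + 2300 + 3700 + 4600 + 5450 + 10700 + 5700 + 1950 + 2150 = 50950
Unweighted mean = 50950 / 9 = 5661.1111
Weighted sum = 14400×1219 + 2300×333 + 3700×445 + 4600×370 + 5450×1201 + 10700×882 + 5700×1058 + 1950×83 + 2150×152
  = 17553600 + 765900 + 1646500 + 1702000 + 6545450 + 9437400 + 6030600 + 161850 + 326800 = 44170100
Sum of weights = 1219 + 333 + 445 + 370 + 1201 + 882 + 1058 + 83 + 152 = 5743
Weighted mean = 44170100 / 5743 = 7691.1196
Difference (unweighted minus weighted) = -2030.0085

-2030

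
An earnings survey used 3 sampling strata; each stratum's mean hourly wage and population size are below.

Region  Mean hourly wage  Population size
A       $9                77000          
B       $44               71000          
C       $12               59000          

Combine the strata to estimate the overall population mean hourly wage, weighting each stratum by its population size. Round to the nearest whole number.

22

Σ Nₕ·x̄ₕ = 4525000
Σ Nₕ = 77000 + 71000 + 59000 = 207000
Overall mean = 4525000 / 207000 = 21.859903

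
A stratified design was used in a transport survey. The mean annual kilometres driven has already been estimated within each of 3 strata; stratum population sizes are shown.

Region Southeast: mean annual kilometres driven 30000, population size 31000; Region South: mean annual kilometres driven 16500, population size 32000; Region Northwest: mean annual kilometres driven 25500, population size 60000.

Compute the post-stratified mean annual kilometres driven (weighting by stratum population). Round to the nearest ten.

24290

Σ Nₕ·x̄ₕ = 2988000000
Σ Nₕ = 123000
Overall mean = 2988000000 / 123000 = 24292.683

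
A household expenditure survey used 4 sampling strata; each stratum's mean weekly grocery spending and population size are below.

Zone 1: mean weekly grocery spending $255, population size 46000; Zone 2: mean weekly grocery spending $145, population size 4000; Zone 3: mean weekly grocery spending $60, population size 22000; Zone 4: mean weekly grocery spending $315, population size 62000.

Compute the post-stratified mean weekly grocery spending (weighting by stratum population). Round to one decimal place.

247.5

Σ Nₕ·x̄ₕ = 255×46000 + 145×4000 + 60×22000 + 315×62000
  = 33160000
Σ Nₕ = 46000 + 4000 + 22000 + 62000 = 134000
Overall mean = 33160000 / 134000 = 247.46269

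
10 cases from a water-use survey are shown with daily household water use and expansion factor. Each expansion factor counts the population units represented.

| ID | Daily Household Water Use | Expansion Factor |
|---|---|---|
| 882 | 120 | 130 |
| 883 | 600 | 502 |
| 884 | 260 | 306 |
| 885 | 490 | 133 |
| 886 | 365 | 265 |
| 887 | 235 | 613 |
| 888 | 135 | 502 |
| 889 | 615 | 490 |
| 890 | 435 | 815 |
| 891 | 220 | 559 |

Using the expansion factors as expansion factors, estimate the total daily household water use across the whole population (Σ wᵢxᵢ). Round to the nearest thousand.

1549000

Weighted total = 120×130 + 600×502 + 260×306 + 490×133 + 365×265 + 235×613 + 135×502 + 615×490 + 435×815 + 220×559
  = 15600 + 301200 + 79560 + 65170 + 96725 + 144055 + 67770 + 301350 + 354525 + 122980 = 1548935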